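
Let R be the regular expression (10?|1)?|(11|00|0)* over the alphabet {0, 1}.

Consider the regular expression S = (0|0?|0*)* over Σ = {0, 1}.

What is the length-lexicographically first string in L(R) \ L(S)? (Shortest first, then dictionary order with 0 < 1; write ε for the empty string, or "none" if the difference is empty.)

1

The string 1 is accepted by R but not by S.
No shorter string lies in the difference, and 1 is the lexicographically first length-1 string in L(R) \ L(S).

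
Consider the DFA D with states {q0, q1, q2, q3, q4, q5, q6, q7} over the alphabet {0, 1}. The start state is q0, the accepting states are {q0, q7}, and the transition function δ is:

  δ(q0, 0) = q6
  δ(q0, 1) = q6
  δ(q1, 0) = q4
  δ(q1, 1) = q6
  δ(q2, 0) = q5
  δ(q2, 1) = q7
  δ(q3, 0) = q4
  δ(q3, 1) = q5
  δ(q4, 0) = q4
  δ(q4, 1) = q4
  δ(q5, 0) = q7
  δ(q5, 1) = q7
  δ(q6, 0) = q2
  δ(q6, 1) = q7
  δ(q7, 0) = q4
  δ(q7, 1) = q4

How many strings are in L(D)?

9

The useful subgraph on states {q0, q2, q5, q6, q7} is acyclic, so L(D) is finite; the longest accepting path visits 5 useful states, giving maximum string length 4.
Counting accepting paths from q0 by length: 1 of length 0, 2 of length 2, 2 of length 3, 4 of length 4. Total 9.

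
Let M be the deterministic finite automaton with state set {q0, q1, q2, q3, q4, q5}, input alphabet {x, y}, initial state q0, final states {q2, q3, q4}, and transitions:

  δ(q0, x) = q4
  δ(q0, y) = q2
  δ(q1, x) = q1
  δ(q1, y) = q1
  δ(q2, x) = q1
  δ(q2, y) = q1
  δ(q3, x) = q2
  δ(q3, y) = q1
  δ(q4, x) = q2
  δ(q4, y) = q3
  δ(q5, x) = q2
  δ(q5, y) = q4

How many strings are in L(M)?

The useful subgraph on states {q0, q2, q3, q4} is acyclic, so L(M) is finite; the longest accepting path visits 4 useful states, giving maximum string length 3.
Counting accepting paths from q0 by length: 2 of length 1, 2 of length 2, 1 of length 3. Total 5.

5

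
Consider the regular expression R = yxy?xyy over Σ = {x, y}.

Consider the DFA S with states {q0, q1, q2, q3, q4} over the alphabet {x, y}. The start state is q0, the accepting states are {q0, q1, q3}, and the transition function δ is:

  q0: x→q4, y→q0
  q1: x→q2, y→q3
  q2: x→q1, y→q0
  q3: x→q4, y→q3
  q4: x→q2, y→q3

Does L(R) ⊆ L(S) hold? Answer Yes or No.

Converting the expression R to a DFA (subset construction, then merging equivalent states) gives the minimal DFA with states {r0, r1, r2, r3, r4, r5, r6, r7}, start state r0, accepting states {r7} and transitions r0: x→r1, y→r2; r1: x→r1, y→r1; r2: x→r3, y→r1; r3: x→r4, y→r5; r4: x→r1, y→r6; r5: x→r4, y→r1; r6: x→r1, y→r7; r7: x→r1, y→r1.
Exploring the product automaton R × S from the start pair (r0, q0), following both machines on each input symbol, reaches 15 state pairs: (r0, q0), (r1, q4), (r2, q0), (r1, q2), (r1, q3), (r3, q4), (r1, q0), (r1, q1), (r4, q2), (r5, q3), (r6, q0), (r4, q4), (r7, q0), (r6, q3), (r7, q3).
R accepts in {r7} and S accepts in {q0, q1, q3}. The reachable pairs whose R-component is accepting are (r7, q0), (r7, q3); in each of them the S-component is accepting too, so the product for L(R) \ L(S) (R-component accepting, S-component rejecting) has no reachable accepting pair and the difference is empty.
Hence every string in L(R) is also in L(S).

Yes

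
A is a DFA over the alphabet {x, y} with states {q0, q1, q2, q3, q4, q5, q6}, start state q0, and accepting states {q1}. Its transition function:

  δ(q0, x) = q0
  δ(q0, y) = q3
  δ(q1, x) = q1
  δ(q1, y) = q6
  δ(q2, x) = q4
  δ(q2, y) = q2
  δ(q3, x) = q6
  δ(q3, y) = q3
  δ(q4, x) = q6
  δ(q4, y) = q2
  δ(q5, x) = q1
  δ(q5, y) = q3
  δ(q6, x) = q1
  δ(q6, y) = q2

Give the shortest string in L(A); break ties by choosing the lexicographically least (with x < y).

yxx

A breadth-first search from q0 reaches an accepting state first via the path q0 → q3 → q6 → q1 on input yxx.
No string of length < 3 is accepted (BFS exhausts all shorter strings without reaching an accepting state), and yxx is the lexicographically least accepting string of length 3.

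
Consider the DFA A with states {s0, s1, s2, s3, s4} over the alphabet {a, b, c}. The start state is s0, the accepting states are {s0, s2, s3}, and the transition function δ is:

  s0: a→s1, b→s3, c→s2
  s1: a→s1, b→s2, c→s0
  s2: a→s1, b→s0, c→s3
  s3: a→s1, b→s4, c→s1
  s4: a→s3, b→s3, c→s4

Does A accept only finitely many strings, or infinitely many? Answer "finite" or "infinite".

infinite

State s0 is reachable from the start and can reach an accepting state, and it lies on the cycle s0 → s1 → s0.
Traversing that cycle any number of times yields accepted strings of unbounded length, so the language is infinite.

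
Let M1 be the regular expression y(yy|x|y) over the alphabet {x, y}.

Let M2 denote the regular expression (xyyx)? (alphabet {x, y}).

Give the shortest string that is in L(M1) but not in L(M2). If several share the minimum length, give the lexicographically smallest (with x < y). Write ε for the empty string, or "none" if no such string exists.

yx

The string yx is accepted by M1 but not by M2.
No shorter string lies in the difference, and yx is the lexicographically first length-2 string in L(M1) \ L(M2).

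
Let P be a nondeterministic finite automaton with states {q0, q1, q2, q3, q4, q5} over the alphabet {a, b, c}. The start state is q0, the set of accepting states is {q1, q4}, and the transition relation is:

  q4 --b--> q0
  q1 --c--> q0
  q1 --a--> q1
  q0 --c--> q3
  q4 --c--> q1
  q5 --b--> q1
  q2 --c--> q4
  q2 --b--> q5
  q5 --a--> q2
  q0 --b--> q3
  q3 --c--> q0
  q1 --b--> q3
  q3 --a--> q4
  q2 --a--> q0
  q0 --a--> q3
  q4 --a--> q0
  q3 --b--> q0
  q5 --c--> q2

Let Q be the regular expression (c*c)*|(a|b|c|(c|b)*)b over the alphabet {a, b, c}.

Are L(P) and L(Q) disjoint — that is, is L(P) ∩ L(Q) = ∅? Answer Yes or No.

Yes

Converting the expression Q to a DFA (subset construction, then merging equivalent states) gives the minimal DFA with states {r0, r1, r2, r3, r4, r5, r6}, start state r0, accepting states {r0, r2, r3, r5} and transitions r0: a→r1, b→r2, c→r3; r1: a→r4, b→r5, c→r4; r2: a→r4, b→r2, c→r6; r3: a→r4, b→r2, c→r3; r4: a→r4, b→r4, c→r4; r5: a→r4, b→r4, c→r4; r6: a→r4, b→r2, c→r6.
Exploring the product automaton P × Q from the start pair (q0, r0), following both machines on each input symbol, reaches 13 state pairs: (q0, r0), (q3, r1), (q3, r2), (q3, r3), (q4, r4), (q0, r5), (q0, r4), (q0, r2), (q0, r6), (q0, r3), (q1, r4), (q3, r4), (q3, r6).
P accepts in {q1, q4} and Q accepts in {r0, r2, r3, r5}; no reachable pair has both components accepting, so no string drives both machines to acceptance simultaneously and L(P) ∩ L(Q) = ∅.
So no string is accepted by both, and the intersection is empty.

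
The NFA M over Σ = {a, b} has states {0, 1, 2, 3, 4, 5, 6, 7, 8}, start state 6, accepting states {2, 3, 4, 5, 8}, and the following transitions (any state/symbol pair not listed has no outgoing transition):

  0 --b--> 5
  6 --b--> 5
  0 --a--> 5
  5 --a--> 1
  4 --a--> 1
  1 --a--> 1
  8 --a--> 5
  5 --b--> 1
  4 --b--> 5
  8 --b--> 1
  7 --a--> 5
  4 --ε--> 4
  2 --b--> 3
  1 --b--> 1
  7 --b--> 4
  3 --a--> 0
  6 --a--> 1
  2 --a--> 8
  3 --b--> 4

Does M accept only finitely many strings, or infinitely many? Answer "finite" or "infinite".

finite

The useful states (reachable from 6 and able to reach an accepting state) are {5, 6}.
Restricted to these states the transition graph has no cycle, so every accepting path has bounded length and L is finite.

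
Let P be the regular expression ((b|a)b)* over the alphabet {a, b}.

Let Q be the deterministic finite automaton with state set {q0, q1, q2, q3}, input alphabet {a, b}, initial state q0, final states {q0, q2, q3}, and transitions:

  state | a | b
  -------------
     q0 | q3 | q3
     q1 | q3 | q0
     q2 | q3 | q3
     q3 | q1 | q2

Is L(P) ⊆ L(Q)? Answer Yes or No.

Yes

Converting the expression P to a DFA (subset construction, then merging equivalent states) gives the minimal DFA with states {p0, p1, p2}, start state p0, accepting states {p0} and transitions p0: a→p1, b→p1; p1: a→p2, b→p0; p2: a→p2, b→p2.
Exploring the product automaton P × Q from the start pair (p0, q0), following both machines on each input symbol, reaches 7 state pairs: (p0, q0), (p1, q3), (p2, q1), (p0, q2), (p2, q3), (p2, q0), (p2, q2).
P accepts in {p0} and Q accepts in {q0, q2, q3}. The reachable pairs whose P-component is accepting are (p0, q0), (p0, q2); in each of them the Q-component is accepting too, so the product for L(P) \ L(Q) (P-component accepting, Q-component rejecting) has no reachable accepting pair and the difference is empty.
Hence every string in L(P) is also in L(Q).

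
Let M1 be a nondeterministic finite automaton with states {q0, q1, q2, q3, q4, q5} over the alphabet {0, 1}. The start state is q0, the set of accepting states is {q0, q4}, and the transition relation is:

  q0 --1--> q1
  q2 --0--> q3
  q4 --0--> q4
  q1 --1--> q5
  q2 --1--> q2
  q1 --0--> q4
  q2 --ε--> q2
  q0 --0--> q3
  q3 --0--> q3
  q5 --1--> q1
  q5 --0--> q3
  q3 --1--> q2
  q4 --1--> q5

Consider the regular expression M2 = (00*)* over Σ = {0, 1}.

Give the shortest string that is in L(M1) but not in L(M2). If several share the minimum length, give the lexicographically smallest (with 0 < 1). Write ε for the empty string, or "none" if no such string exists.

10

The string 10 is accepted by M1 but not by M2.
No shorter string lies in the difference, and 10 is the lexicographically first length-2 string in L(M1) \ L(M2).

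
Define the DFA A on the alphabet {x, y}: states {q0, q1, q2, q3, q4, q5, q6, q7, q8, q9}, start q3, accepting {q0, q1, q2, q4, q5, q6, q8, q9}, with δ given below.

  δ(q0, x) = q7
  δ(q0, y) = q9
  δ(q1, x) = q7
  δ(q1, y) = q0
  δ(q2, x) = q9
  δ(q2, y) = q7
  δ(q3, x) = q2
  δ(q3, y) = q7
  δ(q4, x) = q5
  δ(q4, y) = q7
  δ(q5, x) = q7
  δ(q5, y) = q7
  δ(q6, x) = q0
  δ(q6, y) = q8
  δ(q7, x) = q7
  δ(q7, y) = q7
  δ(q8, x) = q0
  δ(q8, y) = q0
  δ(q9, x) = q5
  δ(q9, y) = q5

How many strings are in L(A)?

4

The useful subgraph on states {q2, q3, q5, q9} is acyclic, so L(A) is finite; the longest accepting path visits 4 useful states, giving maximum string length 3.
Counting accepting paths from q3 by length: 1 of length 1, 1 of length 2, 2 of length 3. Total 4.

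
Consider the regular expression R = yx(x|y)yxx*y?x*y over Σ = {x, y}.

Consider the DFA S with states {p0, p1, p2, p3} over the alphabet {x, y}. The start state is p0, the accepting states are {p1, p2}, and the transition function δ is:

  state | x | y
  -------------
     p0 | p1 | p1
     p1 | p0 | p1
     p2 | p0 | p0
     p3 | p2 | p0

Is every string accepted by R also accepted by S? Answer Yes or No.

Converting the expression R to a DFA (subset construction, then merging equivalent states) gives the minimal DFA with states {r0, r1, r2, r3, r4, r5, r6, r7, r8, r9}, start state r0, accepting states {r7, r9} and transitions r0: x→r1, y→r2; r1: x→r1, y→r1; r2: x→r3, y→r1; r3: x→r4, y→r4; r4: x→r1, y→r5; r5: x→r6, y→r1; r6: x→r6, y→r7; r7: x→r8, y→r9; r8: x→r8, y→r9; r9: x→r1, y→r1.
Exploring the product automaton R × S from the start pair (r0, p0), following both machines on each input symbol, reaches 13 state pairs: (r0, p0), (r1, p1), (r2, p1), (r1, p0), (r3, p0), (r4, p1), (r5, p1), (r6, p0), (r6, p1), (r7, p1), (r8, p0), (r9, p1), (r8, p1).
R accepts in {r7, r9} and S accepts in {p1, p2}. The reachable pairs whose R-component is accepting are (r7, p1), (r9, p1); in each of them the S-component is accepting too, so the product for L(R) \ L(S) (R-component accepting, S-component rejecting) has no reachable accepting pair and the difference is empty.
Hence every string in L(R) is also in L(S).

Yes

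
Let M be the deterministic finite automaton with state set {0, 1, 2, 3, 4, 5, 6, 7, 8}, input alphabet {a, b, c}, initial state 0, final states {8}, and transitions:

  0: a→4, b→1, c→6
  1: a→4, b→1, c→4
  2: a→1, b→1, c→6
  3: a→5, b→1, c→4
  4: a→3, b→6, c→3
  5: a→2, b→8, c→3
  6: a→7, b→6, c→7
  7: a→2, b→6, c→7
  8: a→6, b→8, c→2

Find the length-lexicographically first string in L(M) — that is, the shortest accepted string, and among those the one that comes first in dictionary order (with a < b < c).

A breadth-first search from 0 reaches an accepting state first via the path 0 → 4 → 3 → 5 → 8 on input aaab.
No string of length < 4 is accepted (BFS exhausts all shorter strings without reaching an accepting state), and aaab is the lexicographically least accepting string of length 4.

aaab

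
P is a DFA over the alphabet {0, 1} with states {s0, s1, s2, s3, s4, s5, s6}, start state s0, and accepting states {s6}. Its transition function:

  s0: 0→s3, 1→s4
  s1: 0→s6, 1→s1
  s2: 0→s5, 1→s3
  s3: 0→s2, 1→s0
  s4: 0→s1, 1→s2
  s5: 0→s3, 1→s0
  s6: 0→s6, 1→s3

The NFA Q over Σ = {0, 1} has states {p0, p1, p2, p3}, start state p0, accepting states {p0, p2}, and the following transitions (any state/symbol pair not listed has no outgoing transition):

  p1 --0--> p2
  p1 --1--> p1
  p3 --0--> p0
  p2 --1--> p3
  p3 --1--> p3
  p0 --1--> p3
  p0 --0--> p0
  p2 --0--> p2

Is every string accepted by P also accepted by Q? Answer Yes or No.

Yes

Exploring the product automaton P × Q from the start pair (s0, p0), following both machines on each input symbol, reaches 11 state pairs: (s0, p0), (s3, p0), (s4, p3), (s2, p0), (s0, p3), (s1, p0), (s2, p3), (s5, p0), (s3, p3), (s6, p0), (s1, p3).
P accepts in {s6} and Q accepts in {p0, p2}. The reachable pairs whose P-component is accepting are (s6, p0); in each of them the Q-component is accepting too, so the product for L(P) \ L(Q) (P-component accepting, Q-component rejecting) has no reachable accepting pair and the difference is empty.
Hence every string in L(P) is also in L(Q).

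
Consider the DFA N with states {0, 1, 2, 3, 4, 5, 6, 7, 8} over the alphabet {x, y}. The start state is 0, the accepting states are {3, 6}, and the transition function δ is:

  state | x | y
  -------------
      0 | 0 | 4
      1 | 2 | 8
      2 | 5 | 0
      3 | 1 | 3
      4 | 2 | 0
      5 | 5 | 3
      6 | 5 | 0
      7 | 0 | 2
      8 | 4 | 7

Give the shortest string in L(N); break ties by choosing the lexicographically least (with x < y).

A breadth-first search from 0 reaches an accepting state first via the path 0 → 4 → 2 → 5 → 3 on input yxxy.
No string of length < 4 is accepted (BFS exhausts all shorter strings without reaching an accepting state), and yxxy is the lexicographically least accepting string of length 4.

yxxy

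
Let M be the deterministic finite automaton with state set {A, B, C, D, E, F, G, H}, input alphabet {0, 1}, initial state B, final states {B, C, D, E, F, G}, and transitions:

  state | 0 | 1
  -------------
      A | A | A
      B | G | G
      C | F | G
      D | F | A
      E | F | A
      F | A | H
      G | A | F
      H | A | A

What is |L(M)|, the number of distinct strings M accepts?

5

The useful subgraph on states {B, F, G} is acyclic, so L(M) is finite; the longest accepting path visits 3 useful states, giving maximum string length 2.
Counting accepting paths from B by length: 1 of length 0, 2 of length 1, 2 of length 2. Total 5.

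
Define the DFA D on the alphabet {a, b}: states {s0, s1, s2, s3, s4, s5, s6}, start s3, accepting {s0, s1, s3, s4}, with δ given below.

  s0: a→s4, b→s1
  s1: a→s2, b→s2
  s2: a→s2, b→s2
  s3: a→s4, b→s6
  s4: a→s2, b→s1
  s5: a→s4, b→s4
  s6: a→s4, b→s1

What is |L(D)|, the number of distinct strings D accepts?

6

The useful subgraph on states {s1, s3, s4, s6} is acyclic, so L(D) is finite; the longest accepting path visits 4 useful states, giving maximum string length 3.
Counting accepting paths from s3 by length: 1 of length 0, 1 of length 1, 3 of length 2, 1 of length 3. Total 6.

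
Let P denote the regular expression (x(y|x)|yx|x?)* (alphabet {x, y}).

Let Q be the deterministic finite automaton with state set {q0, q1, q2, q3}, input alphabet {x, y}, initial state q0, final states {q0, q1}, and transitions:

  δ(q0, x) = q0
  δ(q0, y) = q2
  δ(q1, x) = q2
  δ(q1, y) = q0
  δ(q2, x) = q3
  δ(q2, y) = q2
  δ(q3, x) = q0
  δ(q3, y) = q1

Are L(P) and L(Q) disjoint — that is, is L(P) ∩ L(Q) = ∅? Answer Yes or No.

No

The empty string ε is accepted by both P and Q.
Hence L(P) ∩ L(Q) ≠ ∅.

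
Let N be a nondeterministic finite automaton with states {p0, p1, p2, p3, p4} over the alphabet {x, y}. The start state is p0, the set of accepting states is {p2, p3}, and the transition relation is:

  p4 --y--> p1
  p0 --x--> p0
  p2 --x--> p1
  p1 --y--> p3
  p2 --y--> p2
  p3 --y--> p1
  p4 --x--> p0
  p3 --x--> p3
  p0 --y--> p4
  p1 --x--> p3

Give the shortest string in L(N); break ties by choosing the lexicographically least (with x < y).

A breadth-first search from p0 reaches an accepting state first via the path p0 → p4 → p1 → p3 on input yyx.
No string of length < 3 is accepted (BFS exhausts all shorter strings without reaching an accepting state), and yyx is the lexicographically least accepting string of length 3.

yyx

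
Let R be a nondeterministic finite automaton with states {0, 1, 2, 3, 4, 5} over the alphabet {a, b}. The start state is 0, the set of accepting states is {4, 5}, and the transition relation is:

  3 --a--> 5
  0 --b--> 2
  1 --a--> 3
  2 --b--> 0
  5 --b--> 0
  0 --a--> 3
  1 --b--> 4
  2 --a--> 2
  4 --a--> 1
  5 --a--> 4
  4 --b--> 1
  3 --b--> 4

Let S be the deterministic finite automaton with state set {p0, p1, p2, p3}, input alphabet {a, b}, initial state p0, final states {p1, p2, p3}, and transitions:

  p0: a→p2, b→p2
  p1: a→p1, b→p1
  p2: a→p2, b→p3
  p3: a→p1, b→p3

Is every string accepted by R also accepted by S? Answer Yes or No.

Exploring the product automaton R × S from the start pair (0, p0), following both machines on each input symbol, reaches 16 state pairs: (0, p0), (3, p2), (2, p2), (5, p2), (4, p3), (0, p3), (4, p2), (1, p1), (1, p3), (3, p1), (2, p3), (1, p2), (4, p1), (5, p1), (2, p1), (0, p1).
R accepts in {4, 5} and S accepts in {p1, p2, p3}. The reachable pairs whose R-component is accepting are (5, p2), (4, p3), (4, p2), (4, p1), (5, p1); in each of them the S-component is accepting too, so the product for L(R) \ L(S) (R-component accepting, S-component rejecting) has no reachable accepting pair and the difference is empty.
Hence every string in L(R) is also in L(S).

Yes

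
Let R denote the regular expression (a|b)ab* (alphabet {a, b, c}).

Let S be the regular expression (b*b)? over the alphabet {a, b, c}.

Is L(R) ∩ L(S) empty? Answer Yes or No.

Yes

Converting the expression R to a DFA (subset construction, then merging equivalent states) gives the minimal DFA with states {r0, r1, r2, r3}, start state r0, accepting states {r3} and transitions r0: a→r1, b→r1, c→r2; r1: a→r3, b→r2, c→r2; r2: a→r2, b→r2, c→r2; r3: a→r2, b→r3, c→r2.
Converting the expression S to a DFA (subset construction, then merging equivalent states) gives the minimal DFA with states {s0, s1}, start state s0, accepting states {s0} and transitions s0: a→s1, b→s0, c→s1; s1: a→s1, b→s1, c→s1.
Exploring the product automaton R × S from the start pair (r0, s0), following both machines on each input symbol, reaches 6 state pairs: (r0, s0), (r1, s1), (r1, s0), (r2, s1), (r3, s1), (r2, s0).
R accepts in {r3} and S accepts in {s0}; no reachable pair has both components accepting, so no string drives both machines to acceptance simultaneously and L(R) ∩ L(S) = ∅.
So no string is accepted by both, and the intersection is empty.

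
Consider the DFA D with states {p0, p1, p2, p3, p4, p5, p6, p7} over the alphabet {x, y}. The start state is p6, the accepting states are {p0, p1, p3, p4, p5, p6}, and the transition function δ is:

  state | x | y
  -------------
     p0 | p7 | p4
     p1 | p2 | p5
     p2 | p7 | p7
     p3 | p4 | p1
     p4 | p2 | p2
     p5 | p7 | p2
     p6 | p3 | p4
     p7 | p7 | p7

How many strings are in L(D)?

The useful subgraph on states {p1, p3, p4, p5, p6} is acyclic, so L(D) is finite; the longest accepting path visits 4 useful states, giving maximum string length 3.
Counting accepting paths from p6 by length: 1 of length 0, 2 of length 1, 2 of length 2, 1 of length 3. Total 6.

6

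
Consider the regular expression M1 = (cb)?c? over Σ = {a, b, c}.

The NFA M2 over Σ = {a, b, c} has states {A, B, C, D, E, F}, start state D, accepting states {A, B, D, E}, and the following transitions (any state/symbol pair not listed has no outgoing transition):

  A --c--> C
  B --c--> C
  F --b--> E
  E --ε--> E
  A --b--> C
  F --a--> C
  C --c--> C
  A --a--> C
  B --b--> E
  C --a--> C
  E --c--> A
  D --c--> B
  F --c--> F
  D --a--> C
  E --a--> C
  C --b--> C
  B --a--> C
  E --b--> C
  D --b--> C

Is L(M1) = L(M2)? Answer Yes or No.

Yes

Converting the expression M1 to a DFA (subset construction, then merging equivalent states) gives the minimal DFA with states {r0, r1, r2, r3, r4}, start state r0, accepting states {r0, r2, r3, r4} and transitions r0: a→r1, b→r1, c→r2; r1: a→r1, b→r1, c→r1; r2: a→r1, b→r3, c→r1; r3: a→r1, b→r1, c→r4; r4: a→r1, b→r1, c→r1.
Exploring the product automaton M1 × M2 from the start pair (r0, D), following both machines on each input symbol, reaches 5 state pairs: (r0, D), (r1, C), (r2, B), (r3, E), (r4, A).
M1 accepts in {r0, r2, r3, r4} and M2 accepts in {A, B, D, E}. In every reachable pair the two components are either both accepting — (r0, D), (r2, B), (r3, E), (r4, A) — or both non-accepting, so no string is accepted by exactly one of the machines: L(M1) \ L(M2) and L(M2) \ L(M1) are both empty.
Hence every string is accepted by M1 iff it is accepted by M2, and the two languages coincide.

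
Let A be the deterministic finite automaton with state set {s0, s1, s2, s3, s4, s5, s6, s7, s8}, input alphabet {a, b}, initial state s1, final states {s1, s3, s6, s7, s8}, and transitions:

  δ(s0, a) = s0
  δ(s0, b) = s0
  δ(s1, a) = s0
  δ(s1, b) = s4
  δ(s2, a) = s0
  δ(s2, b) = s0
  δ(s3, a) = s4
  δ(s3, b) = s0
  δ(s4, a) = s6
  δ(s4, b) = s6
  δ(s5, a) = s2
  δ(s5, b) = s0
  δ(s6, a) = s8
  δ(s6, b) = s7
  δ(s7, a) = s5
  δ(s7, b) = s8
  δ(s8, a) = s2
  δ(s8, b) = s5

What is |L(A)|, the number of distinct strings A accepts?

The useful subgraph on states {s1, s4, s6, s7, s8} is acyclic, so L(A) is finite; the longest accepting path visits 5 useful states, giving maximum string length 4.
Counting accepting paths from s1 by length: 1 of length 0, 2 of length 2, 4 of length 3, 2 of length 4. Total 9.

9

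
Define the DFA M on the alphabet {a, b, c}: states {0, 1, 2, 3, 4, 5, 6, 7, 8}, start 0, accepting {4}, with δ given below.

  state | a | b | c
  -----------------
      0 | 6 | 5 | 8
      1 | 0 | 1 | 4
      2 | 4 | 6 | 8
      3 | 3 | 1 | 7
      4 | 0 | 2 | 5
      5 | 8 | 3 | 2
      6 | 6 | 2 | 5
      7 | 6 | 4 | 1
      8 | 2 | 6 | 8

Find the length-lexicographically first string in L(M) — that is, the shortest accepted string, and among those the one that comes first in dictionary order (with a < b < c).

A breadth-first search from 0 reaches an accepting state first via the path 0 → 6 → 2 → 4 on input aba.
No string of length < 3 is accepted (BFS exhausts all shorter strings without reaching an accepting state), and aba is the lexicographically least accepting string of length 3.

aba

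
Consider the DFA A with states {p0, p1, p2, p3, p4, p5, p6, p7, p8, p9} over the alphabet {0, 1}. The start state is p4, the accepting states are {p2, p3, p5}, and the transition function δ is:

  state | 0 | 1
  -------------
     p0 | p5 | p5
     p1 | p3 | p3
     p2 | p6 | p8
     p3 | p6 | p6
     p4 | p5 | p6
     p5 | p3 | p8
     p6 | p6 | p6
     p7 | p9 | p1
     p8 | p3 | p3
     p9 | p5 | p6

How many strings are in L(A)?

4

The useful subgraph on states {p3, p4, p5, p8} is acyclic, so L(A) is finite; the longest accepting path visits 4 useful states, giving maximum string length 3.
Counting accepting paths from p4 by length: 1 of length 1, 1 of length 2, 2 of length 3. Total 4.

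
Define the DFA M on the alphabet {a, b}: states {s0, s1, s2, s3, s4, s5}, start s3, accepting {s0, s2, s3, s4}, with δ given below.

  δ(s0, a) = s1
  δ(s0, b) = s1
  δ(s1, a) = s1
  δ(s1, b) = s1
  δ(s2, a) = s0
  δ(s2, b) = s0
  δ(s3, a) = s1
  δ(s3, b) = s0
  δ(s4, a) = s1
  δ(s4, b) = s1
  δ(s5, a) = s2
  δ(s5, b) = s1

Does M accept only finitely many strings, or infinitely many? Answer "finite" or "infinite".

The useful states (reachable from s3 and able to reach an accepting state) are {s0, s3}.
Restricted to these states the transition graph has no cycle, so every accepting path has bounded length and L is finite.

finite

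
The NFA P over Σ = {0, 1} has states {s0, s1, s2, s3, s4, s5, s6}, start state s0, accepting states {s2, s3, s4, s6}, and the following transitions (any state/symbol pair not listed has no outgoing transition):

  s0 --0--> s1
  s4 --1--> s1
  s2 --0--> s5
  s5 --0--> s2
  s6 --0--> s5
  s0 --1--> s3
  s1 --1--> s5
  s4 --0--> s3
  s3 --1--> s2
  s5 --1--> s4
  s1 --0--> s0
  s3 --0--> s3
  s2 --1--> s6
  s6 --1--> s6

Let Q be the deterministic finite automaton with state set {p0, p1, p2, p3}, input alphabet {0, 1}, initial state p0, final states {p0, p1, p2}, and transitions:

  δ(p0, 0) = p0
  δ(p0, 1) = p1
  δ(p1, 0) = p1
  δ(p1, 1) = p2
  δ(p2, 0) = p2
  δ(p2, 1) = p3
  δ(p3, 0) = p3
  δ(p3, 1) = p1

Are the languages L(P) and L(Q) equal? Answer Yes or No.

No

The string 111 is accepted by P but rejected by Q.
So L(P) ≠ L(Q).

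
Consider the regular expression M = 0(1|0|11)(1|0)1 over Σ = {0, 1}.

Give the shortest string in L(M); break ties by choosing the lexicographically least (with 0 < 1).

By inspection of the expression, no string of length less than 4 matches, and 0001 is the lexicographically first match of length 4.

0001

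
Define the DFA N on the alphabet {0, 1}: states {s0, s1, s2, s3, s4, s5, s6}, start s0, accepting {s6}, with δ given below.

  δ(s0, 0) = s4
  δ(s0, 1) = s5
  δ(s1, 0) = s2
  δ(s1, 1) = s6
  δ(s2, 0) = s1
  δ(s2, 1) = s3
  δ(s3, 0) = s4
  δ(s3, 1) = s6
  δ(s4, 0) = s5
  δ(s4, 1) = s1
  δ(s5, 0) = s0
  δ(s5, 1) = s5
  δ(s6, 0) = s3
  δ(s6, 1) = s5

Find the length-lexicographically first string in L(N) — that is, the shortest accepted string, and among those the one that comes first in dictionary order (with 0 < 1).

011

A breadth-first search from s0 reaches an accepting state first via the path s0 → s4 → s1 → s6 on input 011.
No string of length < 3 is accepted (BFS exhausts all shorter strings without reaching an accepting state), and 011 is the lexicographically least accepting string of length 3.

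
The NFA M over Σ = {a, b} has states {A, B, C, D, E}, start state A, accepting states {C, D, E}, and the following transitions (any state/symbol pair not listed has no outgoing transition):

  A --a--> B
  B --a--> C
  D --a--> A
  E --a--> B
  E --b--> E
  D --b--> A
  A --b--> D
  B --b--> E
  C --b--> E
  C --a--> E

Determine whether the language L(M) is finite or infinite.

State B is reachable from the start and can reach an accepting state, and it lies on the cycle B → C → E → B.
Traversing that cycle any number of times yields accepted strings of unbounded length, so the language is infinite.

infinite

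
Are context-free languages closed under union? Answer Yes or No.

Take grammars for L₁ and L₂ with disjoint nonterminals and start symbols S₁, S₂; the grammar with a new start symbol and productions S → S₁ | S₂ generates L₁ ∪ L₂.
So the context-free languages are closed under union.

Yes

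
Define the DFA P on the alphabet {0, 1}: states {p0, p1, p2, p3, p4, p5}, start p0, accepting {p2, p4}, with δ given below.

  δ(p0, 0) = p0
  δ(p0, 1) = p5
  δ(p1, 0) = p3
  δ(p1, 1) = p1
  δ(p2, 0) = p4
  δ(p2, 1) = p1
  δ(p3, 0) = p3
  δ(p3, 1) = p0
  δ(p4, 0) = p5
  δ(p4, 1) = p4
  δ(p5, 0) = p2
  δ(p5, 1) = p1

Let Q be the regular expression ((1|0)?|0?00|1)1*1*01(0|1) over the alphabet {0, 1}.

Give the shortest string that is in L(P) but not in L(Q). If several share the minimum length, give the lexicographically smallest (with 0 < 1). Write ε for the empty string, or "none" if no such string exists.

10

The string 10 is accepted by P but not by Q.
No shorter string lies in the difference, and 10 is the lexicographically first length-2 string in L(P) \ L(Q).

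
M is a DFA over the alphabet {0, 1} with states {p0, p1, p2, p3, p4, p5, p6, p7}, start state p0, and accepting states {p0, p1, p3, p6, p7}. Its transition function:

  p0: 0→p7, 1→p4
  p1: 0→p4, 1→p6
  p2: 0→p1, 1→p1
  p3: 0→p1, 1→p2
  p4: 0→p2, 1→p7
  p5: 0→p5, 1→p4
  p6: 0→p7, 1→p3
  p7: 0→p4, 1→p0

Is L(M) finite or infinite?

infinite

State p4 is reachable from the start and can reach an accepting state, and it lies on the cycle p4 → p2 → p1 → p4.
Traversing that cycle any number of times yields accepted strings of unbounded length, so the language is infinite.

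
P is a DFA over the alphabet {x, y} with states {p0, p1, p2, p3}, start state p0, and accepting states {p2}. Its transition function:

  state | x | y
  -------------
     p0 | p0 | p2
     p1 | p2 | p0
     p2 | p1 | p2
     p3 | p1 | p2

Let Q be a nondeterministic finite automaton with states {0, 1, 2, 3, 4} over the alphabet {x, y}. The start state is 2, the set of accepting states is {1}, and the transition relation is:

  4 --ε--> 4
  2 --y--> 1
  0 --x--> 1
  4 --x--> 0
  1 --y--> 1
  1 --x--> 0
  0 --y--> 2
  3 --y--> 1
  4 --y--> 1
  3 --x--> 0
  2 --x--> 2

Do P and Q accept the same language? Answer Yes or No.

Yes

Exploring the product automaton P × Q from the start pair (p0, 2), following both machines on each input symbol, reaches 3 state pairs: (p0, 2), (p2, 1), (p1, 0).
P accepts in {p2} and Q accepts in {1}. In every reachable pair the two components are either both accepting — (p2, 1) — or both non-accepting, so no string is accepted by exactly one of the machines: L(P) \ L(Q) and L(Q) \ L(P) are both empty.
Hence every string is accepted by P iff it is accepted by Q, and the two languages coincide.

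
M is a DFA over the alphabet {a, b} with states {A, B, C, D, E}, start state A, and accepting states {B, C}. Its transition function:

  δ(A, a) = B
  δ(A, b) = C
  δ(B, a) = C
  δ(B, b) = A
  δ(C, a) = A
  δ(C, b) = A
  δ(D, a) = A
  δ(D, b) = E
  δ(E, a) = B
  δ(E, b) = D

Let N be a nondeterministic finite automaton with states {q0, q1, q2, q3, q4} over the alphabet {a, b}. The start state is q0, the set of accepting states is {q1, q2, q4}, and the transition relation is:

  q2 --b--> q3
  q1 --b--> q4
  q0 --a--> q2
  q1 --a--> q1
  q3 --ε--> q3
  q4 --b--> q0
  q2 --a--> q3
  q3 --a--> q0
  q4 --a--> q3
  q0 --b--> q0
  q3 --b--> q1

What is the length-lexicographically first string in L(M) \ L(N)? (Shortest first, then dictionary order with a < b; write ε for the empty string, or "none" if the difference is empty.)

b

The string b is accepted by M but not by N.
No shorter string lies in the difference, and b is the lexicographically first length-1 string in L(M) \ L(N).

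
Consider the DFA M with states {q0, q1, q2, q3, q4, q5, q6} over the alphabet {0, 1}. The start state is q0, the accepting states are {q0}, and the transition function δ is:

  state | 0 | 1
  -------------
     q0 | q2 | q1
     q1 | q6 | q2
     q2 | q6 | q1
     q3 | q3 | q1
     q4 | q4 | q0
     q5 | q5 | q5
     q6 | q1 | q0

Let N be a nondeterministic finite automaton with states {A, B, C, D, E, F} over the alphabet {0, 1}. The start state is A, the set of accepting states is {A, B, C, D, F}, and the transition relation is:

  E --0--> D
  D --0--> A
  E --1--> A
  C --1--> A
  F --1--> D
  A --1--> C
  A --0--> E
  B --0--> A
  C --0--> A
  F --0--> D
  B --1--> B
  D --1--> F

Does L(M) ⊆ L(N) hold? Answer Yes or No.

Yes

Exploring the product automaton M × N from the start pair (q0, A), following both machines on each input symbol, reaches 16 state pairs: (q0, A), (q2, E), (q1, C), (q6, D), (q1, A), (q6, A), (q2, A), (q0, F), (q6, E), (q2, C), (q1, E), (q0, C), (q2, D), (q1, D), (q1, F), (q2, F).
M accepts in {q0} and N accepts in {A, B, C, D, F}. The reachable pairs whose M-component is accepting are (q0, A), (q0, F), (q0, C); in each of them the N-component is accepting too, so the product for L(M) \ L(N) (M-component accepting, N-component rejecting) has no reachable accepting pair and the difference is empty.
Hence every string in L(M) is also in L(N).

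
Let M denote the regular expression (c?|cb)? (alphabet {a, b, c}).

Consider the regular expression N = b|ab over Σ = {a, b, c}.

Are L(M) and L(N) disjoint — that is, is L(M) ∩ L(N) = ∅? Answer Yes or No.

Yes

Converting the expression M to a DFA (subset construction, then merging equivalent states) gives the minimal DFA with states {m0, m1, m2, m3}, start state m0, accepting states {m0, m2, m3} and transitions m0: a→m1, b→m1, c→m2; m1: a→m1, b→m1, c→m1; m2: a→m1, b→m3, c→m1; m3: a→m1, b→m1, c→m1.
Converting the expression N to a DFA (subset construction, then merging equivalent states) gives the minimal DFA with states {n0, n1, n2, n3}, start state n0, accepting states {n2} and transitions n0: a→n1, b→n2, c→n3; n1: a→n3, b→n2, c→n3; n2: a→n3, b→n3, c→n3; n3: a→n3, b→n3, c→n3.
Exploring the product automaton M × N from the start pair (m0, n0), following both machines on each input symbol, reaches 6 state pairs: (m0, n0), (m1, n1), (m1, n2), (m2, n3), (m1, n3), (m3, n3).
M accepts in {m0, m2, m3} and N accepts in {n2}; no reachable pair has both components accepting, so no string drives both machines to acceptance simultaneously and L(M) ∩ L(N) = ∅.
So no string is accepted by both, and the intersection is empty.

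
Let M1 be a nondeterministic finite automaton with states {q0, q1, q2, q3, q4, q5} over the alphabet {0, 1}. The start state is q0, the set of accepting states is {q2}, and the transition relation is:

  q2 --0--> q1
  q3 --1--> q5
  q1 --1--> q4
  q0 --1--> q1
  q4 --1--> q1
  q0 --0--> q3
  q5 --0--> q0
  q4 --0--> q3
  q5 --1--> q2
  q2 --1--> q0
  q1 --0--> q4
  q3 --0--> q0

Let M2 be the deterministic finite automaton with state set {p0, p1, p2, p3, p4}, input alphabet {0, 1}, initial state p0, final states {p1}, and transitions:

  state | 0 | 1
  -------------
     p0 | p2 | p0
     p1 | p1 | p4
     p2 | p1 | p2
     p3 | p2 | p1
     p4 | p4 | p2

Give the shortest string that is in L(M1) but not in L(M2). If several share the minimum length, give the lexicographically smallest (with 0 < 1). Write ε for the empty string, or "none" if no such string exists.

011

The string 011 is accepted by M1 but not by M2.
No shorter string lies in the difference, and 011 is the lexicographically first length-3 string in L(M1) \ L(M2).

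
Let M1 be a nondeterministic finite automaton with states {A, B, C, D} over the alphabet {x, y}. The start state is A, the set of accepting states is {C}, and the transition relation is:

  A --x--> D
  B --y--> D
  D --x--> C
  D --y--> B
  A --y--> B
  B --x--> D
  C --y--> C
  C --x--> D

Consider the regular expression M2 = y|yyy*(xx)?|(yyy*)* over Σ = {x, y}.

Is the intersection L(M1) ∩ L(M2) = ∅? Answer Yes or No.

No

The string yyyxx is accepted by both M1 and M2.
Hence L(M1) ∩ L(M2) ≠ ∅.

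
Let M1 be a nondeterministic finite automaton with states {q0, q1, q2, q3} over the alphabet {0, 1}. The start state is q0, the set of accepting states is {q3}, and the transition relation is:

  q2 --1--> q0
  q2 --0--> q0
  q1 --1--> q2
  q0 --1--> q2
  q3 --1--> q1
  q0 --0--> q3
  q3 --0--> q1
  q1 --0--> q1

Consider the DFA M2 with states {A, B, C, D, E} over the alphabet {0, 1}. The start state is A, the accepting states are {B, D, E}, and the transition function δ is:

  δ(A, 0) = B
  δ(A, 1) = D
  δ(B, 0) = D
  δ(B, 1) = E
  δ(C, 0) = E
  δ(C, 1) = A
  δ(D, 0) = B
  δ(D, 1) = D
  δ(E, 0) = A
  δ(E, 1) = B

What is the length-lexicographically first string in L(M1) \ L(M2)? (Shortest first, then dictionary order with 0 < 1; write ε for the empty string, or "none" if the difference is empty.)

01110

The string 01110 is accepted by M1 but not by M2.
No shorter string lies in the difference, and 01110 is the lexicographically first length-5 string in L(M1) \ L(M2).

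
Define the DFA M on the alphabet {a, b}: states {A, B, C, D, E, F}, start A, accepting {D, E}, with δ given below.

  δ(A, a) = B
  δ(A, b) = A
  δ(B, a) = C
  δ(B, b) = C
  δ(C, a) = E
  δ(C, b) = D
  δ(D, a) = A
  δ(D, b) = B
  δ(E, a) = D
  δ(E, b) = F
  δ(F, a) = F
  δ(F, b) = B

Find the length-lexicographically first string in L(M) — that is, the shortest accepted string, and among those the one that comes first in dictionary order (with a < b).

A breadth-first search from A reaches an accepting state first via the path A → B → C → E on input aaa.
No string of length < 3 is accepted (BFS exhausts all shorter strings without reaching an accepting state), and aaa is the lexicographically least accepting string of length 3.

aaa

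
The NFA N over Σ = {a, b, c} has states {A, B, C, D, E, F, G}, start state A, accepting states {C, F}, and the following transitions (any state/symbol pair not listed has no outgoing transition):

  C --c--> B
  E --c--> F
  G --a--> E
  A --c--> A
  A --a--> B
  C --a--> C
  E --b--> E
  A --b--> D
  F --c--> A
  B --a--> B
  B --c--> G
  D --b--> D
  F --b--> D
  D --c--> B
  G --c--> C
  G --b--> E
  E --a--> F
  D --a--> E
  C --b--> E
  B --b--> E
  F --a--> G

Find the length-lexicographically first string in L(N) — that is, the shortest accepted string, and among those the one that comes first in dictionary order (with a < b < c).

A breadth-first search from A reaches an accepting state first via the path A → B → E → F on input aba.
No string of length < 3 is accepted (BFS exhausts all shorter strings without reaching an accepting state), and aba is the lexicographically least accepting string of length 3.

aba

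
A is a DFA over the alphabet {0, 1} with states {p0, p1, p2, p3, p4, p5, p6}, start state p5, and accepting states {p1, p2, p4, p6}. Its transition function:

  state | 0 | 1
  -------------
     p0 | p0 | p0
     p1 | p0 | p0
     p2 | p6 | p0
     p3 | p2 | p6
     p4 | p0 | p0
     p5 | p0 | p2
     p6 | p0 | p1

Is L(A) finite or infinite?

The useful states (reachable from p5 and able to reach an accepting state) are {p1, p2, p5, p6}.
Restricted to these states the transition graph has no cycle, so every accepting path has bounded length and L is finite.

finite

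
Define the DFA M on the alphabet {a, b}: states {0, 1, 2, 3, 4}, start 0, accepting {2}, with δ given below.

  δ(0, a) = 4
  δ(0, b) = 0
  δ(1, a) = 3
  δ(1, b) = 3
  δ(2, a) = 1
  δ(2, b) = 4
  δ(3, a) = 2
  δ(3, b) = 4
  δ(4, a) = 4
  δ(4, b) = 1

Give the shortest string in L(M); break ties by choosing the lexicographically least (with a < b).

A breadth-first search from 0 reaches an accepting state first via the path 0 → 4 → 1 → 3 → 2 on input abaa.
No string of length < 4 is accepted (BFS exhausts all shorter strings without reaching an accepting state), and abaa is the lexicographically least accepting string of length 4.

abaa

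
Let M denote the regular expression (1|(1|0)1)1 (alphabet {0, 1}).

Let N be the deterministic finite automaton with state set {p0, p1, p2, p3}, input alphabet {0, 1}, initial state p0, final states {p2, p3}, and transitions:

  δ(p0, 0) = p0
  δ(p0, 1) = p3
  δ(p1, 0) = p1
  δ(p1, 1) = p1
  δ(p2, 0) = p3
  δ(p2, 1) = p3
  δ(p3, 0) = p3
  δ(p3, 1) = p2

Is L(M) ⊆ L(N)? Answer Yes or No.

Converting the expression M to a DFA (subset construction, then merging equivalent states) gives the minimal DFA with states {m0, m1, m2, m3, m4, m5, m6}, start state m0, accepting states {m5, m6} and transitions m0: 0→m1, 1→m2; m1: 0→m3, 1→m4; m2: 0→m3, 1→m5; m3: 0→m3, 1→m3; m4: 0→m3, 1→m6; m5: 0→m3, 1→m6; m6: 0→m3, 1→m3.
Exploring the product automaton M × N from the start pair (m0, p0), following both machines on each input symbol, reaches 10 state pairs: (m0, p0), (m1, p0), (m2, p3), (m3, p0), (m4, p3), (m3, p3), (m5, p2), (m6, p2), (m3, p2), (m6, p3).
M accepts in {m5, m6} and N accepts in {p2, p3}. The reachable pairs whose M-component is accepting are (m5, p2), (m6, p2), (m6, p3); in each of them the N-component is accepting too, so the product for L(M) \ L(N) (M-component accepting, N-component rejecting) has no reachable accepting pair and the difference is empty.
Hence every string in L(M) is also in L(N).

Yes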